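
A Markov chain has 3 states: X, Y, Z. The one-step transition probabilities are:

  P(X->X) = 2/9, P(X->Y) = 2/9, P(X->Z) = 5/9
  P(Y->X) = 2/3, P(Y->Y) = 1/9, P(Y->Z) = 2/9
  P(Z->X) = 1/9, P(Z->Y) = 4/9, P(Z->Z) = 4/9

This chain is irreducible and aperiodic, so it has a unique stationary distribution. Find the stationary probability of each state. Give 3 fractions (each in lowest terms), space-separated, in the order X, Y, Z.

The stationary distribution satisfies pi = pi * P, i.e.:
  pi_X = 2/9*pi_X + 2/3*pi_Y + 1/9*pi_Z
  pi_Y = 2/9*pi_X + 1/9*pi_Y + 4/9*pi_Z
  pi_Z = 5/9*pi_X + 2/9*pi_Y + 4/9*pi_Z
with normalization: pi_X + pi_Y + pi_Z = 1.

Using the first 2 balance equations plus normalization, the linear system A*pi = b is:
  [-7/9, 2/3, 1/9] . pi = 0
  [2/9, -8/9, 4/9] . pi = 0
  [1, 1, 1] . pi = 1

Solving yields:
  pi_X = 16/53
  pi_Y = 15/53
  pi_Z = 22/53

Verification (pi * P):
  16/53*2/9 + 15/53*2/3 + 22/53*1/9 = 16/53 = pi_X  (ok)
  16/53*2/9 + 15/53*1/9 + 22/53*4/9 = 15/53 = pi_Y  (ok)
  16/53*5/9 + 15/53*2/9 + 22/53*4/9 = 22/53 = pi_Z  (ok)

Answer: 16/53 15/53 22/53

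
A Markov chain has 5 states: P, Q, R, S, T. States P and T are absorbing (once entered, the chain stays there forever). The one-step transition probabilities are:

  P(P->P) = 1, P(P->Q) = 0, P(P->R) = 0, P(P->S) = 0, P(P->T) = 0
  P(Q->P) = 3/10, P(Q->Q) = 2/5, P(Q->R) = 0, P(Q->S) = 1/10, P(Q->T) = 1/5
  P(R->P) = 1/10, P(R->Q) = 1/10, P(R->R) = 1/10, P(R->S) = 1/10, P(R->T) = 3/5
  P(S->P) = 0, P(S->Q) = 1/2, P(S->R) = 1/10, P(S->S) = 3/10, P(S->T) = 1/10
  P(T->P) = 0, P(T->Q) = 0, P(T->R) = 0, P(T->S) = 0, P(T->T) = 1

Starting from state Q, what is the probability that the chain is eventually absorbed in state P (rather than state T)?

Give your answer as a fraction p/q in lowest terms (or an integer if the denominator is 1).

Let a_i = P(absorbed in P | start in state i).
Boundary conditions: a_P = 1, a_T = 0.
For each transient state i, a_i = sum_j P(i->j) * a_j:
  a_Q = 3/10*a_P + 2/5*a_Q + 0*a_R + 1/10*a_S + 1/5*a_T
  a_R = 1/10*a_P + 1/10*a_Q + 1/10*a_R + 1/10*a_S + 3/5*a_T
  a_S = 0*a_P + 1/2*a_Q + 1/10*a_R + 3/10*a_S + 1/10*a_T

Substituting a_P = 1 and a_T = 0, rearrange to (I - Q) a = r where r[i] = P(i -> P):
  [3/5, 0, -1/10] . (a_Q, a_R, a_S) = 3/10
  [-1/10, 9/10, -1/10] . (a_Q, a_R, a_S) = 1/10
  [-1/2, -1/10, 7/10] . (a_Q, a_R, a_S) = 0

Solving yields:
  a_Q = 187/326
  a_R = 73/326
  a_S = 72/163

Starting state is Q, so the absorption probability is a_Q = 187/326.

Answer: 187/326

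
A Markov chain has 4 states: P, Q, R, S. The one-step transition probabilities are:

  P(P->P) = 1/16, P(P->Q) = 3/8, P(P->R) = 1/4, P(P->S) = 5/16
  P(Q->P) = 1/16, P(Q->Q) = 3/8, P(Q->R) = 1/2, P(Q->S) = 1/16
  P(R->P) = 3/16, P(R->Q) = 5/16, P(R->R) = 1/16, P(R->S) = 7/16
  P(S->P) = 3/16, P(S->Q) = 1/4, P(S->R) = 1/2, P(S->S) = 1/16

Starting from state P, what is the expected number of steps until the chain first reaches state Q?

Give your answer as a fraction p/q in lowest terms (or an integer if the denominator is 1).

Let h_i = expected steps to first reach Q from state i.
Boundary: h_Q = 0.
First-step equations for the other states:
  h_P = 1 + 1/16*h_P + 3/8*h_Q + 1/4*h_R + 5/16*h_S
  h_R = 1 + 3/16*h_P + 5/16*h_Q + 1/16*h_R + 7/16*h_S
  h_S = 1 + 3/16*h_P + 1/4*h_Q + 1/2*h_R + 1/16*h_S

Substituting h_Q = 0 and rearranging gives the linear system (I - Q) h = 1:
  [15/16, -1/4, -5/16] . (h_P, h_R, h_S) = 1
  [-3/16, 15/16, -7/16] . (h_P, h_R, h_S) = 1
  [-3/16, -1/2, 15/16] . (h_P, h_R, h_S) = 1

Solving yields:
  h_P = 992/321
  h_R = 352/107
  h_S = 368/107

Starting state is P, so the expected hitting time is h_P = 992/321.

Answer: 992/321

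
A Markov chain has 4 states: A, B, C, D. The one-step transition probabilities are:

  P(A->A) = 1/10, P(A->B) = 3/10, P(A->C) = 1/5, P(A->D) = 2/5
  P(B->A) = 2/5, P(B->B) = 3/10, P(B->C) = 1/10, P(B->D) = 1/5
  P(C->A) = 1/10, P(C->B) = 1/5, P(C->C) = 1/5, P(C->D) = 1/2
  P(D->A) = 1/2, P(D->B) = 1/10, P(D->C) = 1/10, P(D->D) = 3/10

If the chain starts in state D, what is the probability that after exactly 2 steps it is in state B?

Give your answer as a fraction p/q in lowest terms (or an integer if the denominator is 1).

Computing P^2 by repeated multiplication:
P^1 =
  A: [1/10, 3/10, 1/5, 2/5]
  B: [2/5, 3/10, 1/10, 1/5]
  C: [1/10, 1/5, 1/5, 1/2]
  D: [1/2, 1/10, 1/10, 3/10]
P^2 =
  A: [7/20, 1/5, 13/100, 8/25]
  B: [27/100, 1/4, 3/20, 33/100]
  C: [9/25, 9/50, 13/100, 33/100]
  D: [1/4, 23/100, 4/25, 9/25]

(P^2)[D -> B] = 23/100

Answer: 23/100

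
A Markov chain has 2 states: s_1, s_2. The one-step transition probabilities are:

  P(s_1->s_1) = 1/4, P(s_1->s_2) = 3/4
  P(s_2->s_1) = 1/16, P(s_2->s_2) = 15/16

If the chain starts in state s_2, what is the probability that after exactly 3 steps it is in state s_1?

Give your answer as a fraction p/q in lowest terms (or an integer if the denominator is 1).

Computing P^3 by repeated multiplication:
P^1 =
  s_1: [1/4, 3/4]
  s_2: [1/16, 15/16]
P^2 =
  s_1: [7/64, 57/64]
  s_2: [19/256, 237/256]
P^3 =
  s_1: [85/1024, 939/1024]
  s_2: [313/4096, 3783/4096]

(P^3)[s_2 -> s_1] = 313/4096

Answer: 313/4096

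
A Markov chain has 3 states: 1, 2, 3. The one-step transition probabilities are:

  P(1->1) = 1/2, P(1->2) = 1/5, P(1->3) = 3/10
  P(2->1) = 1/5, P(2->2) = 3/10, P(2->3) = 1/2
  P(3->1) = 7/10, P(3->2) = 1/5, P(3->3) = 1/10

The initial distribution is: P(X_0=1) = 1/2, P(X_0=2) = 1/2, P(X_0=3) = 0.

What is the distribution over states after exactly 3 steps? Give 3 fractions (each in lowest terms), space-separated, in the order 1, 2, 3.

Answer: 973/2000 89/400 291/1000

Derivation:
Propagating the distribution step by step (d_{t+1} = d_t * P):
d_0 = (1=1/2, 2=1/2, 3=0)
  d_1[1] = 1/2*1/2 + 1/2*1/5 + 0*7/10 = 7/20
  d_1[2] = 1/2*1/5 + 1/2*3/10 + 0*1/5 = 1/4
  d_1[3] = 1/2*3/10 + 1/2*1/2 + 0*1/10 = 2/5
d_1 = (1=7/20, 2=1/4, 3=2/5)
  d_2[1] = 7/20*1/2 + 1/4*1/5 + 2/5*7/10 = 101/200
  d_2[2] = 7/20*1/5 + 1/4*3/10 + 2/5*1/5 = 9/40
  d_2[3] = 7/20*3/10 + 1/4*1/2 + 2/5*1/10 = 27/100
d_2 = (1=101/200, 2=9/40, 3=27/100)
  d_3[1] = 101/200*1/2 + 9/40*1/5 + 27/100*7/10 = 973/2000
  d_3[2] = 101/200*1/5 + 9/40*3/10 + 27/100*1/5 = 89/400
  d_3[3] = 101/200*3/10 + 9/40*1/2 + 27/100*1/10 = 291/1000
d_3 = (1=973/2000, 2=89/400, 3=291/1000)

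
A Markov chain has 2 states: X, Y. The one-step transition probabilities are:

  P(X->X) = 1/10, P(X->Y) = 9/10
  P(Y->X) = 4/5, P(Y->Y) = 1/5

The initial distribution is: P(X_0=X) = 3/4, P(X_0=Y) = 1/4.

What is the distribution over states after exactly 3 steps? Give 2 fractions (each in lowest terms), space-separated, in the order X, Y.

Propagating the distribution step by step (d_{t+1} = d_t * P):
d_0 = (X=3/4, Y=1/4)
  d_1[X] = 3/4*1/10 + 1/4*4/5 = 11/40
  d_1[Y] = 3/4*9/10 + 1/4*1/5 = 29/40
d_1 = (X=11/40, Y=29/40)
  d_2[X] = 11/40*1/10 + 29/40*4/5 = 243/400
  d_2[Y] = 11/40*9/10 + 29/40*1/5 = 157/400
d_2 = (X=243/400, Y=157/400)
  d_3[X] = 243/400*1/10 + 157/400*4/5 = 1499/4000
  d_3[Y] = 243/400*9/10 + 157/400*1/5 = 2501/4000
d_3 = (X=1499/4000, Y=2501/4000)

Answer: 1499/4000 2501/4000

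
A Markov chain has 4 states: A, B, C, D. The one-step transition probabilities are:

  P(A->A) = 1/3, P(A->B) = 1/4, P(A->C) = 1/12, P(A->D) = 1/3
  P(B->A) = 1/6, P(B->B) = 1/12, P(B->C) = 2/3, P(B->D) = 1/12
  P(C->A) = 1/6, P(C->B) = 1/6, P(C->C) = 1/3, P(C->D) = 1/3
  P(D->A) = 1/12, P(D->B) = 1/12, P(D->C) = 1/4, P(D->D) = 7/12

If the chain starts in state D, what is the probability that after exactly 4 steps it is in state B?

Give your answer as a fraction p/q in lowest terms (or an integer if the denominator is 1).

Answer: 923/6912

Derivation:
Computing P^4 by repeated multiplication:
P^1 =
  A: [1/3, 1/4, 1/12, 1/3]
  B: [1/6, 1/12, 2/3, 1/12]
  C: [1/6, 1/6, 1/3, 1/3]
  D: [1/12, 1/12, 1/4, 7/12]
P^2 =
  A: [7/36, 7/48, 11/36, 17/48]
  B: [3/16, 1/6, 5/16, 1/3]
  C: [1/6, 5/36, 23/72, 3/8]
  D: [19/144, 17/144, 7/24, 11/24]
P^3 =
  A: [293/1728, 61/432, 175/576, 37/96]
  B: [49/288, 9/64, 181/576, 3/8]
  C: [47/288, 119/864, 265/864, 113/288]
  D: [65/432, 7/54, 521/1728, 241/576]
P^4 =
  A: [211/1296, 2839/20736, 6343/20736, 1363/3456]
  B: [283/1728, 953/6912, 353/1152, 301/768]
  C: [557/3456, 1411/10368, 1585/5184, 343/864]
  D: [3253/20736, 923/6912, 6305/20736, 2803/6912]

(P^4)[D -> B] = 923/6912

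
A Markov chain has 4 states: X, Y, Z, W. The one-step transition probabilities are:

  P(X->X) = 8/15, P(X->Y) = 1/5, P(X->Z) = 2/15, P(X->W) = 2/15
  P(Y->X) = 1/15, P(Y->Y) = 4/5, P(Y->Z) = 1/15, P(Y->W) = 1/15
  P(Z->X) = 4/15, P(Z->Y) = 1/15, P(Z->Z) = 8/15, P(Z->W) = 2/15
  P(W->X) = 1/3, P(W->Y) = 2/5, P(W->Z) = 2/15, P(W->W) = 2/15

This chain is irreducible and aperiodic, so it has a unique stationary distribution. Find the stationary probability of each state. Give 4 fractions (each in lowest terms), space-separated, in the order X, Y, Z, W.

The stationary distribution satisfies pi = pi * P, i.e.:
  pi_X = 8/15*pi_X + 1/15*pi_Y + 4/15*pi_Z + 1/3*pi_W
  pi_Y = 1/5*pi_X + 4/5*pi_Y + 1/15*pi_Z + 2/5*pi_W
  pi_Z = 2/15*pi_X + 1/15*pi_Y + 8/15*pi_Z + 2/15*pi_W
  pi_W = 2/15*pi_X + 1/15*pi_Y + 2/15*pi_Z + 2/15*pi_W
with normalization: pi_X + pi_Y + pi_Z + pi_W = 1.

Using the first 3 balance equations plus normalization, the linear system A*pi = b is:
  [-7/15, 1/15, 4/15, 1/3] . pi = 0
  [1/5, -1/5, 1/15, 2/5] . pi = 0
  [2/15, 1/15, -7/15, 2/15] . pi = 0
  [1, 1, 1, 1] . pi = 1

Solving yields:
  pi_X = 64/269
  pi_Y = 133/269
  pi_Z = 45/269
  pi_W = 27/269

Verification (pi * P):
  64/269*8/15 + 133/269*1/15 + 45/269*4/15 + 27/269*1/3 = 64/269 = pi_X  (ok)
  64/269*1/5 + 133/269*4/5 + 45/269*1/15 + 27/269*2/5 = 133/269 = pi_Y  (ok)
  64/269*2/15 + 133/269*1/15 + 45/269*8/15 + 27/269*2/15 = 45/269 = pi_Z  (ok)
  64/269*2/15 + 133/269*1/15 + 45/269*2/15 + 27/269*2/15 = 27/269 = pi_W  (ok)

Answer: 64/269 133/269 45/269 27/269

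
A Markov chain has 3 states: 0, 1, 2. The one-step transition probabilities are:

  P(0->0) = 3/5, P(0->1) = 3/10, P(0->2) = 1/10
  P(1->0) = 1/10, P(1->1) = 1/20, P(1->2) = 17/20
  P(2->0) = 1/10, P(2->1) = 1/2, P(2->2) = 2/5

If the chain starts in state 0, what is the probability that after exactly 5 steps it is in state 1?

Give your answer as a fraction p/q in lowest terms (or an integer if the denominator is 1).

Answer: 503559/1600000

Derivation:
Computing P^5 by repeated multiplication:
P^1 =
  0: [3/5, 3/10, 1/10]
  1: [1/10, 1/20, 17/20]
  2: [1/10, 1/2, 2/5]
P^2 =
  0: [2/5, 49/200, 71/200]
  1: [3/20, 183/400, 157/400]
  2: [3/20, 51/200, 119/200]
P^3 =
  0: [3/10, 1239/4000, 1561/4000]
  1: [7/40, 2113/8000, 4487/8000]
  2: [7/40, 1421/4000, 1879/4000]
P^4 =
  0: [1/4, 24049/80000, 35951/80000]
  1: [3/16, 55383/160000, 74617/160000]
  2: [3/16, 24411/80000, 40589/80000]
P^5 =
  0: [9/40, 503559/1600000, 736441/1600000]
  1: [31/160, 981553/3200000, 1598447/3200000]
  2: [31/160, 520301/1600000, 769699/1600000]

(P^5)[0 -> 1] = 503559/1600000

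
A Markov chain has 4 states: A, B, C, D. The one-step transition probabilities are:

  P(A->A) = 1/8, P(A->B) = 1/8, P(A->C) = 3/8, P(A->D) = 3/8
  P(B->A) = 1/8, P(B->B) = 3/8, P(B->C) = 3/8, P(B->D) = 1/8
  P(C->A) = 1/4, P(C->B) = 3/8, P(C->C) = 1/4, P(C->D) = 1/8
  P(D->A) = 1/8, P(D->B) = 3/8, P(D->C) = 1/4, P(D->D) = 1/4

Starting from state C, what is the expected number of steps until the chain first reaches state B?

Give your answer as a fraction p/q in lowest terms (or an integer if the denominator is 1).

Answer: 40/13

Derivation:
Let h_i = expected steps to first reach B from state i.
Boundary: h_B = 0.
First-step equations for the other states:
  h_A = 1 + 1/8*h_A + 1/8*h_B + 3/8*h_C + 3/8*h_D
  h_C = 1 + 1/4*h_A + 3/8*h_B + 1/4*h_C + 1/8*h_D
  h_D = 1 + 1/8*h_A + 3/8*h_B + 1/4*h_C + 1/4*h_D

Substituting h_B = 0 and rearranging gives the linear system (I - Q) h = 1:
  [7/8, -3/8, -3/8] . (h_A, h_C, h_D) = 1
  [-1/4, 3/4, -1/8] . (h_A, h_C, h_D) = 1
  [-1/8, -1/4, 3/4] . (h_A, h_C, h_D) = 1

Solving yields:
  h_A = 632/169
  h_C = 40/13
  h_D = 504/169

Starting state is C, so the expected hitting time is h_C = 40/13.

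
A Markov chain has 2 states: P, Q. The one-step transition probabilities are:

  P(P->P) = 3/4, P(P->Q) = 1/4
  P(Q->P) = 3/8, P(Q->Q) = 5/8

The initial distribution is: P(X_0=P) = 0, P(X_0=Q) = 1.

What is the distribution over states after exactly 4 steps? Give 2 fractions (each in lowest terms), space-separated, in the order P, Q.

Answer: 2409/4096 1687/4096

Derivation:
Propagating the distribution step by step (d_{t+1} = d_t * P):
d_0 = (P=0, Q=1)
  d_1[P] = 0*3/4 + 1*3/8 = 3/8
  d_1[Q] = 0*1/4 + 1*5/8 = 5/8
d_1 = (P=3/8, Q=5/8)
  d_2[P] = 3/8*3/4 + 5/8*3/8 = 33/64
  d_2[Q] = 3/8*1/4 + 5/8*5/8 = 31/64
d_2 = (P=33/64, Q=31/64)
  d_3[P] = 33/64*3/4 + 31/64*3/8 = 291/512
  d_3[Q] = 33/64*1/4 + 31/64*5/8 = 221/512
d_3 = (P=291/512, Q=221/512)
  d_4[P] = 291/512*3/4 + 221/512*3/8 = 2409/4096
  d_4[Q] = 291/512*1/4 + 221/512*5/8 = 1687/4096
d_4 = (P=2409/4096, Q=1687/4096)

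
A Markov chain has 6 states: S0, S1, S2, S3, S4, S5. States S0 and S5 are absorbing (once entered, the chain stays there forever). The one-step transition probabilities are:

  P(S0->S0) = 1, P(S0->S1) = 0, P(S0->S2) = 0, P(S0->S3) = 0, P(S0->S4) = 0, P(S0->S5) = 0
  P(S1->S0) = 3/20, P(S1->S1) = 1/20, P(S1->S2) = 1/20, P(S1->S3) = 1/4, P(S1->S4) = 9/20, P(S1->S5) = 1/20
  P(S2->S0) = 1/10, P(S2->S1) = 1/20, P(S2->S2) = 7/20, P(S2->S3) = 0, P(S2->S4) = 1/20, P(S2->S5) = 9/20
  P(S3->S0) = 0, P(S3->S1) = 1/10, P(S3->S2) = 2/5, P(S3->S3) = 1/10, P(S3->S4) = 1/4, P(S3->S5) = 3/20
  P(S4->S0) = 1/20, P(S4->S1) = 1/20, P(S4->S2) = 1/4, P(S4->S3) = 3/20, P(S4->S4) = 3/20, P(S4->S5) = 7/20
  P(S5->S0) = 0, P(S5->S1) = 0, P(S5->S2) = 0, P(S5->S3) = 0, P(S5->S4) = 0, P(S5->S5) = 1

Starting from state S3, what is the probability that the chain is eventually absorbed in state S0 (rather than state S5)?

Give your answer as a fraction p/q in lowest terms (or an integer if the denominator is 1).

Answer: 1240/7779

Derivation:
Let a_i = P(absorbed in S0 | start in state i).
Boundary conditions: a_S0 = 1, a_S5 = 0.
For each transient state i, a_i = sum_j P(i->j) * a_j:
  a_S1 = 3/20*a_S0 + 1/20*a_S1 + 1/20*a_S2 + 1/4*a_S3 + 9/20*a_S4 + 1/20*a_S5
  a_S2 = 1/10*a_S0 + 1/20*a_S1 + 7/20*a_S2 + 0*a_S3 + 1/20*a_S4 + 9/20*a_S5
  a_S3 = 0*a_S0 + 1/10*a_S1 + 2/5*a_S2 + 1/10*a_S3 + 1/4*a_S4 + 3/20*a_S5
  a_S4 = 1/20*a_S0 + 1/20*a_S1 + 1/4*a_S2 + 3/20*a_S3 + 3/20*a_S4 + 7/20*a_S5

Substituting a_S0 = 1 and a_S5 = 0, rearrange to (I - Q) a = r where r[i] = P(i -> S0):
  [19/20, -1/20, -1/4, -9/20] . (a_S1, a_S2, a_S3, a_S4) = 3/20
  [-1/20, 13/20, 0, -1/20] . (a_S1, a_S2, a_S3, a_S4) = 1/10
  [-1/10, -2/5, 9/10, -1/4] . (a_S1, a_S2, a_S3, a_S4) = 0
  [-1/20, -1/4, -3/20, 17/20] . (a_S1, a_S2, a_S3, a_S4) = 1/20

Solving yields:
  a_S1 = 4435/15558
  a_S2 = 975/5186
  a_S3 = 1240/7779
  a_S4 = 1237/7779

Starting state is S3, so the absorption probability is a_S3 = 1240/7779.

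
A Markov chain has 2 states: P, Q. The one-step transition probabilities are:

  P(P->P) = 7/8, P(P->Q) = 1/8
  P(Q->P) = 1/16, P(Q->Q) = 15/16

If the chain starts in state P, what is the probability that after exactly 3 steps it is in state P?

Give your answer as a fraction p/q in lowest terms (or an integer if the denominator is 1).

Answer: 1415/2048

Derivation:
Computing P^3 by repeated multiplication:
P^1 =
  P: [7/8, 1/8]
  Q: [1/16, 15/16]
P^2 =
  P: [99/128, 29/128]
  Q: [29/256, 227/256]
P^3 =
  P: [1415/2048, 633/2048]
  Q: [633/4096, 3463/4096]

(P^3)[P -> P] = 1415/2048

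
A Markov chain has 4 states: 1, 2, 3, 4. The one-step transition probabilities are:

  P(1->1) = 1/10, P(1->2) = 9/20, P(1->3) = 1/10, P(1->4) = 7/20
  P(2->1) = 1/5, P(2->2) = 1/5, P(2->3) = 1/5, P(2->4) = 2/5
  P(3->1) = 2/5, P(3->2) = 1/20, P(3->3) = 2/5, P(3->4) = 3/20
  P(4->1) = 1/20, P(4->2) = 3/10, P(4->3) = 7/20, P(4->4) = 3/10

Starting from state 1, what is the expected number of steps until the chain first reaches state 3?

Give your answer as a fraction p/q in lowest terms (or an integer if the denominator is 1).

Let h_i = expected steps to first reach 3 from state i.
Boundary: h_3 = 0.
First-step equations for the other states:
  h_1 = 1 + 1/10*h_1 + 9/20*h_2 + 1/10*h_3 + 7/20*h_4
  h_2 = 1 + 1/5*h_1 + 1/5*h_2 + 1/5*h_3 + 2/5*h_4
  h_4 = 1 + 1/20*h_1 + 3/10*h_2 + 7/20*h_3 + 3/10*h_4

Substituting h_3 = 0 and rearranging gives the linear system (I - Q) h = 1:
  [9/10, -9/20, -7/20] . (h_1, h_2, h_4) = 1
  [-1/5, 4/5, -2/5] . (h_1, h_2, h_4) = 1
  [-1/20, -3/10, 7/10] . (h_1, h_2, h_4) = 1

Solving yields:
  h_1 = 1320/289
  h_2 = 2405/578
  h_4 = 2045/578

Starting state is 1, so the expected hitting time is h_1 = 1320/289.

Answer: 1320/289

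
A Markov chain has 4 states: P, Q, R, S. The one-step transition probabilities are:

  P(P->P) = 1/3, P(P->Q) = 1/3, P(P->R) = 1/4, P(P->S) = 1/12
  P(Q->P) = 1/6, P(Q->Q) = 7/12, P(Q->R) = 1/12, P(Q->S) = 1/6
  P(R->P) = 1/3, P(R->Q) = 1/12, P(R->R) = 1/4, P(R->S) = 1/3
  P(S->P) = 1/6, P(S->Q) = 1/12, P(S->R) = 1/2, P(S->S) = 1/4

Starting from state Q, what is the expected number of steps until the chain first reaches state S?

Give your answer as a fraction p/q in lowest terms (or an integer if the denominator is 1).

Answer: 64/11

Derivation:
Let h_i = expected steps to first reach S from state i.
Boundary: h_S = 0.
First-step equations for the other states:
  h_P = 1 + 1/3*h_P + 1/3*h_Q + 1/4*h_R + 1/12*h_S
  h_Q = 1 + 1/6*h_P + 7/12*h_Q + 1/12*h_R + 1/6*h_S
  h_R = 1 + 1/3*h_P + 1/12*h_Q + 1/4*h_R + 1/3*h_S

Substituting h_S = 0 and rearranging gives the linear system (I - Q) h = 1:
  [2/3, -1/3, -1/4] . (h_P, h_Q, h_R) = 1
  [-1/6, 5/12, -1/12] . (h_P, h_Q, h_R) = 1
  [-1/3, -1/12, 3/4] . (h_P, h_Q, h_R) = 1

Solving yields:
  h_P = 68/11
  h_Q = 64/11
  h_R = 52/11

Starting state is Q, so the expected hitting time is h_Q = 64/11.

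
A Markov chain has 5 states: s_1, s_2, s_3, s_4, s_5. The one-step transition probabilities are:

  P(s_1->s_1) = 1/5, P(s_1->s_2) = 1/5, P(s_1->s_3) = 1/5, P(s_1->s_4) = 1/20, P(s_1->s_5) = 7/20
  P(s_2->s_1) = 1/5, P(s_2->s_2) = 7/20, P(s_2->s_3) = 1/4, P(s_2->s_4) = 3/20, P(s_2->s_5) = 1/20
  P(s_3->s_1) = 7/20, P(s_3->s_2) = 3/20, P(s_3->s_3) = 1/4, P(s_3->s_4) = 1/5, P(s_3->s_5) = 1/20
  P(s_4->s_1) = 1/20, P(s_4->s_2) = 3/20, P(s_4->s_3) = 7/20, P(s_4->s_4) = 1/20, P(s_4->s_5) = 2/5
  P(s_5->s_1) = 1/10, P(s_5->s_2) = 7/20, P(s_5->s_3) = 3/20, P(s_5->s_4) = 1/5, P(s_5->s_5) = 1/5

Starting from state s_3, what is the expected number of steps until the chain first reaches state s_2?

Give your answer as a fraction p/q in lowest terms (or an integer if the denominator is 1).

Answer: 304/61

Derivation:
Let h_i = expected steps to first reach s_2 from state i.
Boundary: h_s_2 = 0.
First-step equations for the other states:
  h_s_1 = 1 + 1/5*h_s_1 + 1/5*h_s_2 + 1/5*h_s_3 + 1/20*h_s_4 + 7/20*h_s_5
  h_s_3 = 1 + 7/20*h_s_1 + 3/20*h_s_2 + 1/4*h_s_3 + 1/5*h_s_4 + 1/20*h_s_5
  h_s_4 = 1 + 1/20*h_s_1 + 3/20*h_s_2 + 7/20*h_s_3 + 1/20*h_s_4 + 2/5*h_s_5
  h_s_5 = 1 + 1/10*h_s_1 + 7/20*h_s_2 + 3/20*h_s_3 + 1/5*h_s_4 + 1/5*h_s_5

Substituting h_s_2 = 0 and rearranging gives the linear system (I - Q) h = 1:
  [4/5, -1/5, -1/20, -7/20] . (h_s_1, h_s_3, h_s_4, h_s_5) = 1
  [-7/20, 3/4, -1/5, -1/20] . (h_s_1, h_s_3, h_s_4, h_s_5) = 1
  [-1/20, -7/20, 19/20, -2/5] . (h_s_1, h_s_3, h_s_4, h_s_5) = 1
  [-1/10, -3/20, -1/5, 4/5] . (h_s_1, h_s_3, h_s_4, h_s_5) = 1

Solving yields:
  h_s_1 = 16826/3721
  h_s_3 = 304/61
  h_s_4 = 17818/3721
  h_s_5 = 14686/3721

Starting state is s_3, so the expected hitting time is h_s_3 = 304/61.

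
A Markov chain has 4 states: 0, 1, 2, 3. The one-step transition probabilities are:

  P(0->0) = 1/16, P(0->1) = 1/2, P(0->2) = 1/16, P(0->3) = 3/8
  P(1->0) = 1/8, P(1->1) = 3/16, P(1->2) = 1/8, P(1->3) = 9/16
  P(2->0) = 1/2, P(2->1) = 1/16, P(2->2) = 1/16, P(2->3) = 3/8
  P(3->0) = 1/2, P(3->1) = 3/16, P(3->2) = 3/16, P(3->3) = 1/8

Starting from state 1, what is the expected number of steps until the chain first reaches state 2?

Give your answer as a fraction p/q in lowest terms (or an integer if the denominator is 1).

Answer: 6544/865

Derivation:
Let h_i = expected steps to first reach 2 from state i.
Boundary: h_2 = 0.
First-step equations for the other states:
  h_0 = 1 + 1/16*h_0 + 1/2*h_1 + 1/16*h_2 + 3/8*h_3
  h_1 = 1 + 1/8*h_0 + 3/16*h_1 + 1/8*h_2 + 9/16*h_3
  h_3 = 1 + 1/2*h_0 + 3/16*h_1 + 3/16*h_2 + 1/8*h_3

Substituting h_2 = 0 and rearranging gives the linear system (I - Q) h = 1:
  [15/16, -1/2, -3/8] . (h_0, h_1, h_3) = 1
  [-1/8, 13/16, -9/16] . (h_0, h_1, h_3) = 1
  [-1/2, -3/16, 7/8] . (h_0, h_1, h_3) = 1

Solving yields:
  h_0 = 1392/173
  h_1 = 6544/865
  h_3 = 6368/865

Starting state is 1, so the expected hitting time is h_1 = 6544/865.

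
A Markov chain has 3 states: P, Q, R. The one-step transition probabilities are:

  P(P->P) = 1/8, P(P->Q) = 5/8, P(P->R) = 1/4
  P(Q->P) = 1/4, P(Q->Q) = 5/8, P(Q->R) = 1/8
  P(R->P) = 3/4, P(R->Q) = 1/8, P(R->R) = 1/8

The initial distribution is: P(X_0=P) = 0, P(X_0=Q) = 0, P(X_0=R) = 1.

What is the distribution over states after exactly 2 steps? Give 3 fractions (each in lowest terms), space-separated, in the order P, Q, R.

Propagating the distribution step by step (d_{t+1} = d_t * P):
d_0 = (P=0, Q=0, R=1)
  d_1[P] = 0*1/8 + 0*1/4 + 1*3/4 = 3/4
  d_1[Q] = 0*5/8 + 0*5/8 + 1*1/8 = 1/8
  d_1[R] = 0*1/4 + 0*1/8 + 1*1/8 = 1/8
d_1 = (P=3/4, Q=1/8, R=1/8)
  d_2[P] = 3/4*1/8 + 1/8*1/4 + 1/8*3/4 = 7/32
  d_2[Q] = 3/4*5/8 + 1/8*5/8 + 1/8*1/8 = 9/16
  d_2[R] = 3/4*1/4 + 1/8*1/8 + 1/8*1/8 = 7/32
d_2 = (P=7/32, Q=9/16, R=7/32)

Answer: 7/32 9/16 7/32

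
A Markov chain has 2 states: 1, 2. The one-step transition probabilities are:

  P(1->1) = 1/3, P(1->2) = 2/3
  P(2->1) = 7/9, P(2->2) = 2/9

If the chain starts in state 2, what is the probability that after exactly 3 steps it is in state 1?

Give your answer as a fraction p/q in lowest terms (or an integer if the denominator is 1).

Computing P^3 by repeated multiplication:
P^1 =
  1: [1/3, 2/3]
  2: [7/9, 2/9]
P^2 =
  1: [17/27, 10/27]
  2: [35/81, 46/81]
P^3 =
  1: [121/243, 122/243]
  2: [427/729, 302/729]

(P^3)[2 -> 1] = 427/729

Answer: 427/729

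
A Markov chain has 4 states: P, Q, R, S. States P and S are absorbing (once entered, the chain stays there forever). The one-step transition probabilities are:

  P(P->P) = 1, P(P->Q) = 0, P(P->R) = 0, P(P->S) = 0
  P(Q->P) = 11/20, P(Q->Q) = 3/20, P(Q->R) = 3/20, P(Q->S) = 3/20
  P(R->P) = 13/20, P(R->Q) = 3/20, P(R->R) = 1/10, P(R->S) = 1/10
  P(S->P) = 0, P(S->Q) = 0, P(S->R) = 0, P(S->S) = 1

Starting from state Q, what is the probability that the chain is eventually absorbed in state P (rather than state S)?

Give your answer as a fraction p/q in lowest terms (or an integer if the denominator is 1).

Answer: 79/99

Derivation:
Let a_i = P(absorbed in P | start in state i).
Boundary conditions: a_P = 1, a_S = 0.
For each transient state i, a_i = sum_j P(i->j) * a_j:
  a_Q = 11/20*a_P + 3/20*a_Q + 3/20*a_R + 3/20*a_S
  a_R = 13/20*a_P + 3/20*a_Q + 1/10*a_R + 1/10*a_S

Substituting a_P = 1 and a_S = 0, rearrange to (I - Q) a = r where r[i] = P(i -> P):
  [17/20, -3/20] . (a_Q, a_R) = 11/20
  [-3/20, 9/10] . (a_Q, a_R) = 13/20

Solving yields:
  a_Q = 79/99
  a_R = 254/297

Starting state is Q, so the absorption probability is a_Q = 79/99.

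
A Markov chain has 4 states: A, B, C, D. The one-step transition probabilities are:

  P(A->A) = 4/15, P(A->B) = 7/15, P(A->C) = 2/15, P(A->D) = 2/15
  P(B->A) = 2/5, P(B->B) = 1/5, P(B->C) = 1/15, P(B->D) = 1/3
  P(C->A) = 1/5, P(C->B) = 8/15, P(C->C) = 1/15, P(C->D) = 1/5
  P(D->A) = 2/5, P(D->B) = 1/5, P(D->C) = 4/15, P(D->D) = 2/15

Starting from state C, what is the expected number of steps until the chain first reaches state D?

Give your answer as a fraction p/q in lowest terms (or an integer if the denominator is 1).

Answer: 4245/983

Derivation:
Let h_i = expected steps to first reach D from state i.
Boundary: h_D = 0.
First-step equations for the other states:
  h_A = 1 + 4/15*h_A + 7/15*h_B + 2/15*h_C + 2/15*h_D
  h_B = 1 + 2/5*h_A + 1/5*h_B + 1/15*h_C + 1/3*h_D
  h_C = 1 + 1/5*h_A + 8/15*h_B + 1/15*h_C + 1/5*h_D

Substituting h_D = 0 and rearranging gives the linear system (I - Q) h = 1:
  [11/15, -7/15, -2/15] . (h_A, h_B, h_C) = 1
  [-2/5, 4/5, -1/15] . (h_A, h_B, h_C) = 1
  [-1/5, -8/15, 14/15] . (h_A, h_B, h_C) = 1

Solving yields:
  h_A = 4575/983
  h_B = 3870/983
  h_C = 4245/983

Starting state is C, so the expected hitting time is h_C = 4245/983.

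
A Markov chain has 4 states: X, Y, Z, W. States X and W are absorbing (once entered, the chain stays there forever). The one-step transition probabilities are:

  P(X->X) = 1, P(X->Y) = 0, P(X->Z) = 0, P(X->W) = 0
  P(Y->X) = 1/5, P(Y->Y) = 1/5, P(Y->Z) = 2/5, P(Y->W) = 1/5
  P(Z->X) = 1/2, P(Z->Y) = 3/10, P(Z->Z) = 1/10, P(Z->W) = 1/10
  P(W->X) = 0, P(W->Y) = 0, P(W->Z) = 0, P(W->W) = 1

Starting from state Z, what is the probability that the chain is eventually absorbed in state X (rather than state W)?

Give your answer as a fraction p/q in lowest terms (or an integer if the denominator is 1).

Let a_i = P(absorbed in X | start in state i).
Boundary conditions: a_X = 1, a_W = 0.
For each transient state i, a_i = sum_j P(i->j) * a_j:
  a_Y = 1/5*a_X + 1/5*a_Y + 2/5*a_Z + 1/5*a_W
  a_Z = 1/2*a_X + 3/10*a_Y + 1/10*a_Z + 1/10*a_W

Substituting a_X = 1 and a_W = 0, rearrange to (I - Q) a = r where r[i] = P(i -> X):
  [4/5, -2/5] . (a_Y, a_Z) = 1/5
  [-3/10, 9/10] . (a_Y, a_Z) = 1/2

Solving yields:
  a_Y = 19/30
  a_Z = 23/30

Starting state is Z, so the absorption probability is a_Z = 23/30.

Answer: 23/30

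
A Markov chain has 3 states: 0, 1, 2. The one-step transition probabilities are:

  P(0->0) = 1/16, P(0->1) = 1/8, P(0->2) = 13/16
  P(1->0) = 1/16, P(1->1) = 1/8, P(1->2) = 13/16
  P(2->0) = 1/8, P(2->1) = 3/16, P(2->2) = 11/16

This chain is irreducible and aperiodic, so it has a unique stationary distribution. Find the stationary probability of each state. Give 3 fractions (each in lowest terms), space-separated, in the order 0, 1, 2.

Answer: 31/288 49/288 13/18

Derivation:
The stationary distribution satisfies pi = pi * P, i.e.:
  pi_0 = 1/16*pi_0 + 1/16*pi_1 + 1/8*pi_2
  pi_1 = 1/8*pi_0 + 1/8*pi_1 + 3/16*pi_2
  pi_2 = 13/16*pi_0 + 13/16*pi_1 + 11/16*pi_2
with normalization: pi_0 + pi_1 + pi_2 = 1.

Using the first 2 balance equations plus normalization, the linear system A*pi = b is:
  [-15/16, 1/16, 1/8] . pi = 0
  [1/8, -7/8, 3/16] . pi = 0
  [1, 1, 1] . pi = 1

Solving yields:
  pi_0 = 31/288
  pi_1 = 49/288
  pi_2 = 13/18

Verification (pi * P):
  31/288*1/16 + 49/288*1/16 + 13/18*1/8 = 31/288 = pi_0  (ok)
  31/288*1/8 + 49/288*1/8 + 13/18*3/16 = 49/288 = pi_1  (ok)
  31/288*13/16 + 49/288*13/16 + 13/18*11/16 = 13/18 = pi_2  (ok)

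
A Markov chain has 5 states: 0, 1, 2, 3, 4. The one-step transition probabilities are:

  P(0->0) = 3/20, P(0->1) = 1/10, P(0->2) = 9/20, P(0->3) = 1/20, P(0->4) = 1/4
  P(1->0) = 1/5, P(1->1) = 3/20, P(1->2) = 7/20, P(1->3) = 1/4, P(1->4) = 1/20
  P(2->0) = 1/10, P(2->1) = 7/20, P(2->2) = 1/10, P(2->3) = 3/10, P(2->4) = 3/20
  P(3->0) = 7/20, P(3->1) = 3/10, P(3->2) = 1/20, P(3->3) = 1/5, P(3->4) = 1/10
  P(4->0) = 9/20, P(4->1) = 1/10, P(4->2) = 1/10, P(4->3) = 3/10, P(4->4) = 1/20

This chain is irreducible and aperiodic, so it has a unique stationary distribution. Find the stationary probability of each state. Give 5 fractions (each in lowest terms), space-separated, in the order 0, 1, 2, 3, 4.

Answer: 51551/224008 46617/224008 49735/224008 23629/112004 28847/224008

Derivation:
The stationary distribution satisfies pi = pi * P, i.e.:
  pi_0 = 3/20*pi_0 + 1/5*pi_1 + 1/10*pi_2 + 7/20*pi_3 + 9/20*pi_4
  pi_1 = 1/10*pi_0 + 3/20*pi_1 + 7/20*pi_2 + 3/10*pi_3 + 1/10*pi_4
  pi_2 = 9/20*pi_0 + 7/20*pi_1 + 1/10*pi_2 + 1/20*pi_3 + 1/10*pi_4
  pi_3 = 1/20*pi_0 + 1/4*pi_1 + 3/10*pi_2 + 1/5*pi_3 + 3/10*pi_4
  pi_4 = 1/4*pi_0 + 1/20*pi_1 + 3/20*pi_2 + 1/10*pi_3 + 1/20*pi_4
with normalization: pi_0 + pi_1 + pi_2 + pi_3 + pi_4 = 1.

Using the first 4 balance equations plus normalization, the linear system A*pi = b is:
  [-17/20, 1/5, 1/10, 7/20, 9/20] . pi = 0
  [1/10, -17/20, 7/20, 3/10, 1/10] . pi = 0
  [9/20, 7/20, -9/10, 1/20, 1/10] . pi = 0
  [1/20, 1/4, 3/10, -4/5, 3/10] . pi = 0
  [1, 1, 1, 1, 1] . pi = 1

Solving yields:
  pi_0 = 51551/224008
  pi_1 = 46617/224008
  pi_2 = 49735/224008
  pi_3 = 23629/112004
  pi_4 = 28847/224008

Verification (pi * P):
  51551/224008*3/20 + 46617/224008*1/5 + 49735/224008*1/10 + 23629/112004*7/20 + 28847/224008*9/20 = 51551/224008 = pi_0  (ok)
  51551/224008*1/10 + 46617/224008*3/20 + 49735/224008*7/20 + 23629/112004*3/10 + 28847/224008*1/10 = 46617/224008 = pi_1  (ok)
  51551/224008*9/20 + 46617/224008*7/20 + 49735/224008*1/10 + 23629/112004*1/20 + 28847/224008*1/10 = 49735/224008 = pi_2  (ok)
  51551/224008*1/20 + 46617/224008*1/4 + 49735/224008*3/10 + 23629/112004*1/5 + 28847/224008*3/10 = 23629/112004 = pi_3  (ok)
  51551/224008*1/4 + 46617/224008*1/20 + 49735/224008*3/20 + 23629/112004*1/10 + 28847/224008*1/20 = 28847/224008 = pi_4  (ok)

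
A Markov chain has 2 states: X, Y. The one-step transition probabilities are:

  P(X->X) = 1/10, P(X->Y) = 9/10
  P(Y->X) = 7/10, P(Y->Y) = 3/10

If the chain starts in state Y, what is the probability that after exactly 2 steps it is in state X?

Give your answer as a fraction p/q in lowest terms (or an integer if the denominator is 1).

Answer: 7/25

Derivation:
Computing P^2 by repeated multiplication:
P^1 =
  X: [1/10, 9/10]
  Y: [7/10, 3/10]
P^2 =
  X: [16/25, 9/25]
  Y: [7/25, 18/25]

(P^2)[Y -> X] = 7/25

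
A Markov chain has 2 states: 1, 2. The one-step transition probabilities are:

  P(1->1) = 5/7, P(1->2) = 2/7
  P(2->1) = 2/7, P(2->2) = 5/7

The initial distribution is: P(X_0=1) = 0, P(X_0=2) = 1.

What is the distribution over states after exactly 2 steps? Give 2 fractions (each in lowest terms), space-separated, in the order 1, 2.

Propagating the distribution step by step (d_{t+1} = d_t * P):
d_0 = (1=0, 2=1)
  d_1[1] = 0*5/7 + 1*2/7 = 2/7
  d_1[2] = 0*2/7 + 1*5/7 = 5/7
d_1 = (1=2/7, 2=5/7)
  d_2[1] = 2/7*5/7 + 5/7*2/7 = 20/49
  d_2[2] = 2/7*2/7 + 5/7*5/7 = 29/49
d_2 = (1=20/49, 2=29/49)

Answer: 20/49 29/49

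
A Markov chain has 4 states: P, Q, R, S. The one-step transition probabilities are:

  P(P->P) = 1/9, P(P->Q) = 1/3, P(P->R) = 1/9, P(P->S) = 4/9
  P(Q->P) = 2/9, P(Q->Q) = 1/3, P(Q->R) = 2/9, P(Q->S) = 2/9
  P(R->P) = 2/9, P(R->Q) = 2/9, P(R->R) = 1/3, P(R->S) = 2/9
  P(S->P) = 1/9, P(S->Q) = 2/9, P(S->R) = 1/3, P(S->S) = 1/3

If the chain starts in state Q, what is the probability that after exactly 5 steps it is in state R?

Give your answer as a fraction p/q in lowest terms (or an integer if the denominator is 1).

Computing P^5 by repeated multiplication:
P^1 =
  P: [1/9, 1/3, 1/9, 4/9]
  Q: [2/9, 1/3, 2/9, 2/9]
  R: [2/9, 2/9, 1/3, 2/9]
  S: [1/9, 2/9, 1/3, 1/3]
P^2 =
  P: [13/81, 22/81, 22/81, 8/27]
  Q: [14/81, 23/81, 20/81, 8/27]
  R: [14/81, 22/81, 7/27, 8/27]
  S: [14/81, 7/27, 23/81, 23/81]
P^3 =
  P: [125/729, 197/729, 65/243, 212/729]
  Q: [124/729, 199/729, 64/243, 214/729]
  R: [124/729, 22/81, 193/729, 214/729]
  S: [125/729, 197/729, 194/729, 71/243]
P^4 =
  P: [1121/6561, 1780/6561, 580/2187, 640/2187]
  Q: [1120/6561, 1781/6561, 580/2187, 640/2187]
  R: [1120/6561, 1780/6561, 1741/6561, 640/2187]
  S: [1120/6561, 1780/6561, 580/2187, 1921/6561]
P^5 =
  P: [10081/59049, 5341/19683, 15661/59049, 17284/59049]
  Q: [10082/59049, 5341/19683, 15662/59049, 17282/59049]
  R: [10082/59049, 16022/59049, 5221/19683, 17282/59049]
  S: [10081/59049, 16022/59049, 5221/19683, 5761/19683]

(P^5)[Q -> R] = 15662/59049

Answer: 15662/59049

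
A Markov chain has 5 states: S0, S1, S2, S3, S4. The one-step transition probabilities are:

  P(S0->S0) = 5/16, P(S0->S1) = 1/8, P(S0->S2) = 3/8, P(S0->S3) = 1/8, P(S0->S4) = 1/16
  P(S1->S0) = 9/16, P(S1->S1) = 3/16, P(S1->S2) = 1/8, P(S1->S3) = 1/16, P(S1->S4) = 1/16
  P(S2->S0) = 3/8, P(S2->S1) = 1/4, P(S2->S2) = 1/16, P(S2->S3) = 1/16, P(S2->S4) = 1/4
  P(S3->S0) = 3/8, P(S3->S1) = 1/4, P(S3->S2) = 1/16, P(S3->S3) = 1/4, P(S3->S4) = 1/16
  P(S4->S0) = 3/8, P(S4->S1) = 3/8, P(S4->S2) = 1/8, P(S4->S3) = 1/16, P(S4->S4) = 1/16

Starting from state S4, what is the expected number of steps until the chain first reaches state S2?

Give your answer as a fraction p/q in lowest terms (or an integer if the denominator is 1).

Answer: 69776/15095

Derivation:
Let h_i = expected steps to first reach S2 from state i.
Boundary: h_S2 = 0.
First-step equations for the other states:
  h_S0 = 1 + 5/16*h_S0 + 1/8*h_S1 + 3/8*h_S2 + 1/8*h_S3 + 1/16*h_S4
  h_S1 = 1 + 9/16*h_S0 + 3/16*h_S1 + 1/8*h_S2 + 1/16*h_S3 + 1/16*h_S4
  h_S3 = 1 + 3/8*h_S0 + 1/4*h_S1 + 1/16*h_S2 + 1/4*h_S3 + 1/16*h_S4
  h_S4 = 1 + 3/8*h_S0 + 3/8*h_S1 + 1/8*h_S2 + 1/16*h_S3 + 1/16*h_S4

Substituting h_S2 = 0 and rearranging gives the linear system (I - Q) h = 1:
  [11/16, -1/8, -1/8, -1/16] . (h_S0, h_S1, h_S3, h_S4) = 1
  [-9/16, 13/16, -1/16, -1/16] . (h_S0, h_S1, h_S3, h_S4) = 1
  [-3/8, -1/4, 3/4, -1/16] . (h_S0, h_S1, h_S3, h_S4) = 1
  [-3/8, -3/8, -1/16, 15/16] . (h_S0, h_S1, h_S3, h_S4) = 1

Solving yields:
  h_S0 = 54272/15095
  h_S1 = 67328/15095
  h_S3 = 15104/3019
  h_S4 = 69776/15095

Starting state is S4, so the expected hitting time is h_S4 = 69776/15095.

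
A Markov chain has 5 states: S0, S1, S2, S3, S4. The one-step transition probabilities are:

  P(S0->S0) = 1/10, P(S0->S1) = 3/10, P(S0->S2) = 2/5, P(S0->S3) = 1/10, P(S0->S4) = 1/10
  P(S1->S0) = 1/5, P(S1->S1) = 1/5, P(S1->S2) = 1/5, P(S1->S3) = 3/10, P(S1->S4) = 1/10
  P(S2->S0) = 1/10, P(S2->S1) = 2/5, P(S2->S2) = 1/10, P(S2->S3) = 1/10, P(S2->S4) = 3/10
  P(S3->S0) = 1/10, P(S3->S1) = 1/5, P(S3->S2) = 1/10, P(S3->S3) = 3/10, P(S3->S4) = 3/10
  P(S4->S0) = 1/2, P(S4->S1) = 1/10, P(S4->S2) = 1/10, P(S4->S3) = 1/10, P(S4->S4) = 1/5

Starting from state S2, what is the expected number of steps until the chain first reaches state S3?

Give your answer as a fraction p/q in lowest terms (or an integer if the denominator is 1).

Let h_i = expected steps to first reach S3 from state i.
Boundary: h_S3 = 0.
First-step equations for the other states:
  h_S0 = 1 + 1/10*h_S0 + 3/10*h_S1 + 2/5*h_S2 + 1/10*h_S3 + 1/10*h_S4
  h_S1 = 1 + 1/5*h_S0 + 1/5*h_S1 + 1/5*h_S2 + 3/10*h_S3 + 1/10*h_S4
  h_S2 = 1 + 1/10*h_S0 + 2/5*h_S1 + 1/10*h_S2 + 1/10*h_S3 + 3/10*h_S4
  h_S4 = 1 + 1/2*h_S0 + 1/10*h_S1 + 1/10*h_S2 + 1/10*h_S3 + 1/5*h_S4

Substituting h_S3 = 0 and rearranging gives the linear system (I - Q) h = 1:
  [9/10, -3/10, -2/5, -1/10] . (h_S0, h_S1, h_S2, h_S4) = 1
  [-1/5, 4/5, -1/5, -1/10] . (h_S0, h_S1, h_S2, h_S4) = 1
  [-1/10, -2/5, 9/10, -3/10] . (h_S0, h_S1, h_S2, h_S4) = 1
  [-1/2, -1/10, -1/10, 4/5] . (h_S0, h_S1, h_S2, h_S4) = 1

Solving yields:
  h_S0 = 13630/2083
  h_S1 = 11170/2083
  h_S2 = 13530/2083
  h_S4 = 14210/2083

Starting state is S2, so the expected hitting time is h_S2 = 13530/2083.

Answer: 13530/2083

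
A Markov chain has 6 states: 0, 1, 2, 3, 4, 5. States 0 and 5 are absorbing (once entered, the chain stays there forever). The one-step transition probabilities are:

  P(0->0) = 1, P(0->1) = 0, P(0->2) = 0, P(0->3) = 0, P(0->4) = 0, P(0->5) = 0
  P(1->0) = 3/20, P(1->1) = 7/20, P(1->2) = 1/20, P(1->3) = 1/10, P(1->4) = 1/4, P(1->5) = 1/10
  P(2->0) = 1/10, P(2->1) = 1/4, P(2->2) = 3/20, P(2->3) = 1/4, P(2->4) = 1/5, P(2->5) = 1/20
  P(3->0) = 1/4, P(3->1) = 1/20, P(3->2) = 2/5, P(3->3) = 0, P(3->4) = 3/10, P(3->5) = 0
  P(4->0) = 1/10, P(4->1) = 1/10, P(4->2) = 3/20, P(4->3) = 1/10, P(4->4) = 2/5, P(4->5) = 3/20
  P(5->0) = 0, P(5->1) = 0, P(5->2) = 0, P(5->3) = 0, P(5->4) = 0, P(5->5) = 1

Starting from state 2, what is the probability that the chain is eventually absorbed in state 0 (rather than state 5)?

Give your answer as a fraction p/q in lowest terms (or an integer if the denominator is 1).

Let a_i = P(absorbed in 0 | start in state i).
Boundary conditions: a_0 = 1, a_5 = 0.
For each transient state i, a_i = sum_j P(i->j) * a_j:
  a_1 = 3/20*a_0 + 7/20*a_1 + 1/20*a_2 + 1/10*a_3 + 1/4*a_4 + 1/10*a_5
  a_2 = 1/10*a_0 + 1/4*a_1 + 3/20*a_2 + 1/4*a_3 + 1/5*a_4 + 1/20*a_5
  a_3 = 1/4*a_0 + 1/20*a_1 + 2/5*a_2 + 0*a_3 + 3/10*a_4 + 0*a_5
  a_4 = 1/10*a_0 + 1/10*a_1 + 3/20*a_2 + 1/10*a_3 + 2/5*a_4 + 3/20*a_5

Substituting a_0 = 1 and a_5 = 0, rearrange to (I - Q) a = r where r[i] = P(i -> 0):
  [13/20, -1/20, -1/10, -1/4] . (a_1, a_2, a_3, a_4) = 3/20
  [-1/4, 17/20, -1/4, -1/5] . (a_1, a_2, a_3, a_4) = 1/10
  [-1/20, -2/5, 1, -3/10] . (a_1, a_2, a_3, a_4) = 1/4
  [-1/10, -3/20, -1/10, 3/5] . (a_1, a_2, a_3, a_4) = 1/10

Solving yields:
  a_1 = 181/307
  a_2 = 190/307
  a_3 = 211/307
  a_4 = 164/307

Starting state is 2, so the absorption probability is a_2 = 190/307.

Answer: 190/307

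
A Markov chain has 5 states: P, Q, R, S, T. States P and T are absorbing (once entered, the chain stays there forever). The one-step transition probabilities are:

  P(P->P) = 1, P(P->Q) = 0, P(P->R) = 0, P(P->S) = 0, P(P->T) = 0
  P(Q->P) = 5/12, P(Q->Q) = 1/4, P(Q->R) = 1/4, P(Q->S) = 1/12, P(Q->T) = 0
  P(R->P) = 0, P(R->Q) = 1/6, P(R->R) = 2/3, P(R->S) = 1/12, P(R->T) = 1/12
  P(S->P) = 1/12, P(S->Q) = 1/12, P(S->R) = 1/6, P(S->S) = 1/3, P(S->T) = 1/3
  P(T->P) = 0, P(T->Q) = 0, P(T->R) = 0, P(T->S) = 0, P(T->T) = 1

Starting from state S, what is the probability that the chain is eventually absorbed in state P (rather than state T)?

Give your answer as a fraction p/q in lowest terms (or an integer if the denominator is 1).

Answer: 70/211

Derivation:
Let a_i = P(absorbed in P | start in state i).
Boundary conditions: a_P = 1, a_T = 0.
For each transient state i, a_i = sum_j P(i->j) * a_j:
  a_Q = 5/12*a_P + 1/4*a_Q + 1/4*a_R + 1/12*a_S + 0*a_T
  a_R = 0*a_P + 1/6*a_Q + 2/3*a_R + 1/12*a_S + 1/12*a_T
  a_S = 1/12*a_P + 1/12*a_Q + 1/6*a_R + 1/3*a_S + 1/3*a_T

Substituting a_P = 1 and a_T = 0, rearrange to (I - Q) a = r where r[i] = P(i -> P):
  [3/4, -1/4, -1/12] . (a_Q, a_R, a_S) = 5/12
  [-1/6, 1/3, -1/12] . (a_Q, a_R, a_S) = 0
  [-1/12, -1/6, 2/3] . (a_Q, a_R, a_S) = 1/12

Solving yields:
  a_Q = 157/211
  a_R = 96/211
  a_S = 70/211

Starting state is S, so the absorption probability is a_S = 70/211.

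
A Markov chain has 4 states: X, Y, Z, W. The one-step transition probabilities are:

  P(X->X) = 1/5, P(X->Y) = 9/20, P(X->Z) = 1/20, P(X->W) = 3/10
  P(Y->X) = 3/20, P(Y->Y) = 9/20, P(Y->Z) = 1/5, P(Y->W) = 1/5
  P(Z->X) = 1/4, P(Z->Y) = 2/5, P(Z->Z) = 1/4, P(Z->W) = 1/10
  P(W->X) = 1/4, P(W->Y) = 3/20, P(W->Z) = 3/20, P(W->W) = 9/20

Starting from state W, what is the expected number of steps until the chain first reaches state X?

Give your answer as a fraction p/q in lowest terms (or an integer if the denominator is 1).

Let h_i = expected steps to first reach X from state i.
Boundary: h_X = 0.
First-step equations for the other states:
  h_Y = 1 + 3/20*h_X + 9/20*h_Y + 1/5*h_Z + 1/5*h_W
  h_Z = 1 + 1/4*h_X + 2/5*h_Y + 1/4*h_Z + 1/10*h_W
  h_W = 1 + 1/4*h_X + 3/20*h_Y + 3/20*h_Z + 9/20*h_W

Substituting h_X = 0 and rearranging gives the linear system (I - Q) h = 1:
  [11/20, -1/5, -1/5] . (h_Y, h_Z, h_W) = 1
  [-2/5, 3/4, -1/10] . (h_Y, h_Z, h_W) = 1
  [-3/20, -3/20, 11/20] . (h_Y, h_Z, h_W) = 1

Solving yields:
  h_Y = 5660/1097
  h_Z = 5140/1097
  h_W = 4940/1097

Starting state is W, so the expected hitting time is h_W = 4940/1097.

Answer: 4940/1097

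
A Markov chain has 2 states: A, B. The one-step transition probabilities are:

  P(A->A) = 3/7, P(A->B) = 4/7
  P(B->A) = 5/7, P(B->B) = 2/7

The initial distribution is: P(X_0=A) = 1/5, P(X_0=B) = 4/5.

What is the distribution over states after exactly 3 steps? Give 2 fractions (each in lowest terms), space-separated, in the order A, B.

Answer: 967/1715 748/1715

Derivation:
Propagating the distribution step by step (d_{t+1} = d_t * P):
d_0 = (A=1/5, B=4/5)
  d_1[A] = 1/5*3/7 + 4/5*5/7 = 23/35
  d_1[B] = 1/5*4/7 + 4/5*2/7 = 12/35
d_1 = (A=23/35, B=12/35)
  d_2[A] = 23/35*3/7 + 12/35*5/7 = 129/245
  d_2[B] = 23/35*4/7 + 12/35*2/7 = 116/245
d_2 = (A=129/245, B=116/245)
  d_3[A] = 129/245*3/7 + 116/245*5/7 = 967/1715
  d_3[B] = 129/245*4/7 + 116/245*2/7 = 748/1715
d_3 = (A=967/1715, B=748/1715)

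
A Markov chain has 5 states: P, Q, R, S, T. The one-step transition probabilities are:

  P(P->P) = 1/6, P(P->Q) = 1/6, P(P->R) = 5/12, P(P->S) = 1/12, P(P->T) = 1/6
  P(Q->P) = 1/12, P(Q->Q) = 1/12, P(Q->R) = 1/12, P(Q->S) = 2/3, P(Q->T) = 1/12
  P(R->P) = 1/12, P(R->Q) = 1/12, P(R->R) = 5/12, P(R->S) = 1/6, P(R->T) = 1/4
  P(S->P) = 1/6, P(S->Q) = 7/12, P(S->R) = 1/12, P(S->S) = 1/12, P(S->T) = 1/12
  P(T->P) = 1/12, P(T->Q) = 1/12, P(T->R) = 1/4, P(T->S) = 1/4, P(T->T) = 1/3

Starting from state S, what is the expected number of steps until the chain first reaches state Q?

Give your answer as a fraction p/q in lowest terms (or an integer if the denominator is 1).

Answer: 2088/671

Derivation:
Let h_i = expected steps to first reach Q from state i.
Boundary: h_Q = 0.
First-step equations for the other states:
  h_P = 1 + 1/6*h_P + 1/6*h_Q + 5/12*h_R + 1/12*h_S + 1/6*h_T
  h_R = 1 + 1/12*h_P + 1/12*h_Q + 5/12*h_R + 1/6*h_S + 1/4*h_T
  h_S = 1 + 1/6*h_P + 7/12*h_Q + 1/12*h_R + 1/12*h_S + 1/12*h_T
  h_T = 1 + 1/12*h_P + 1/12*h_Q + 1/4*h_R + 1/4*h_S + 1/3*h_T

Substituting h_Q = 0 and rearranging gives the linear system (I - Q) h = 1:
  [5/6, -5/12, -1/12, -1/6] . (h_P, h_R, h_S, h_T) = 1
  [-1/12, 7/12, -1/6, -1/4] . (h_P, h_R, h_S, h_T) = 1
  [-1/6, -1/12, 11/12, -1/12] . (h_P, h_R, h_S, h_T) = 1
  [-1/12, -1/4, -1/4, 2/3] . (h_P, h_R, h_S, h_T) = 1

Solving yields:
  h_P = 18408/3355
  h_R = 19284/3355
  h_S = 2088/671
  h_T = 336/61

Starting state is S, so the expected hitting time is h_S = 2088/671.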